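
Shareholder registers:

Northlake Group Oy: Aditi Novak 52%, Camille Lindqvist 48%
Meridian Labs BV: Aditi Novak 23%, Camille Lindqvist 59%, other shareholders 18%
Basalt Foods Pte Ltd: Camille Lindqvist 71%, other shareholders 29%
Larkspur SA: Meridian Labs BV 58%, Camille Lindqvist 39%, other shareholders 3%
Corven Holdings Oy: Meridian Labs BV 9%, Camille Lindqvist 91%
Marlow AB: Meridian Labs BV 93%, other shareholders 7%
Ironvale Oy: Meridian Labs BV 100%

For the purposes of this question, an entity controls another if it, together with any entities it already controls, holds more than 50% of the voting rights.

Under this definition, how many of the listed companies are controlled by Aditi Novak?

Aditi holds 52% of Northlake, so Aditi controls Northlake.
No other company's threshold is met.
Aditi controls 1 company.

1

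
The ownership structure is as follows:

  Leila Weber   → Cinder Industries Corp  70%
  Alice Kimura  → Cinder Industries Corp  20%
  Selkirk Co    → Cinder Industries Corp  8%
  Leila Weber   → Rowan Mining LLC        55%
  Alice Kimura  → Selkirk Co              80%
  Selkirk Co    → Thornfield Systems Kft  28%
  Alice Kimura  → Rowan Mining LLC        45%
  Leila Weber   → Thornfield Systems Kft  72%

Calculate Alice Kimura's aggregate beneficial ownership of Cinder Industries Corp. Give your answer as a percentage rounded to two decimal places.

Alice reaches Cinder along 2 paths.
Direct stake: 20% = 20%.
Via Selkirk: 80% × 8% = 6.4%.
Total: 20% + 6.4% = 26.4%.
Rounded: 26.40%.

26.40%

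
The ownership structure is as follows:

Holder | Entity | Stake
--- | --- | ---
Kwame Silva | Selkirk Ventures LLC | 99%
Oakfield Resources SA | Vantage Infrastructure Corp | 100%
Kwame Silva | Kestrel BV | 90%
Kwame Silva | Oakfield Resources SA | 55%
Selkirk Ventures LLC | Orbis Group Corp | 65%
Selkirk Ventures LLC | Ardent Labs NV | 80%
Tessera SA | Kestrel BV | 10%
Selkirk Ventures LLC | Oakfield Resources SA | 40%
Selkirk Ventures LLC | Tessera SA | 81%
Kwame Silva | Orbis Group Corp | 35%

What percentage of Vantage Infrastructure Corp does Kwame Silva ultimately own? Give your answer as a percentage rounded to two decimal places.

94.60%

Kwame reaches Vantage along 2 paths.
Via Oakfield: 55% × 100% = 55%.
Via Selkirk → Oakfield: 99% × 40% × 100% = 39.6%.
Total: 55% + 39.6% = 94.6%.
Rounded: 94.60%.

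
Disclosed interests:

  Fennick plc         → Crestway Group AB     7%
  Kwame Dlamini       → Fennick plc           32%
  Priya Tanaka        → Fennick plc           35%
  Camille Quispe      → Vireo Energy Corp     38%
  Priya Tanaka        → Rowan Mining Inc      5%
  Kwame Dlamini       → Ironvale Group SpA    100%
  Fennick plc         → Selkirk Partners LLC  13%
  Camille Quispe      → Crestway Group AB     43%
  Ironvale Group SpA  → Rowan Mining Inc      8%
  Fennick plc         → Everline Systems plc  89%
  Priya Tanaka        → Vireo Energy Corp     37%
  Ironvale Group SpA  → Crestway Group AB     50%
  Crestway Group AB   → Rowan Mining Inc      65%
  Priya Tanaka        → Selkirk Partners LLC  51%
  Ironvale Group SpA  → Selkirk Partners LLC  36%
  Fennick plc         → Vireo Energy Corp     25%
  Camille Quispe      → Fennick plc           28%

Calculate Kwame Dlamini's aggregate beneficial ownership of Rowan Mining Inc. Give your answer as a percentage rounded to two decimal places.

Kwame reaches Rowan along 3 paths.
Via Fennick → Crestway: 32% × 7% × 65% = 1.456%.
Via Ironvale → Crestway: 100% × 50% × 65% = 32.5%.
Via Ironvale: 100% × 8% = 8%.
Total: 1.456% + 32.5% + 8% = 41.956%.
Rounded: 41.96%.

41.96%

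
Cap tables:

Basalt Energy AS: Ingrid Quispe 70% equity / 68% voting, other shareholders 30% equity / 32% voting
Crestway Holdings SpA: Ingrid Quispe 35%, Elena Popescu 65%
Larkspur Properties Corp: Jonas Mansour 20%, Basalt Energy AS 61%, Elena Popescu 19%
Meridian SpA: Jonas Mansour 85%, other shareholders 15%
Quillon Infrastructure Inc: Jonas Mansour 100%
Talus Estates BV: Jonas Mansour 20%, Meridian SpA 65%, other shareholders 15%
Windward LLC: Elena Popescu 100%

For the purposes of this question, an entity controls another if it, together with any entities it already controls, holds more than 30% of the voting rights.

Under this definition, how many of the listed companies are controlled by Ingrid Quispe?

Ingrid holds 68% of Basalt, so Ingrid controls Basalt.
Ingrid holds 35% of Crestway, so Ingrid controls Crestway.
Basalt holds 61% of Larkspur, so Ingrid controls Larkspur.
No other company's threshold is met.
Ingrid controls 3 companies.

3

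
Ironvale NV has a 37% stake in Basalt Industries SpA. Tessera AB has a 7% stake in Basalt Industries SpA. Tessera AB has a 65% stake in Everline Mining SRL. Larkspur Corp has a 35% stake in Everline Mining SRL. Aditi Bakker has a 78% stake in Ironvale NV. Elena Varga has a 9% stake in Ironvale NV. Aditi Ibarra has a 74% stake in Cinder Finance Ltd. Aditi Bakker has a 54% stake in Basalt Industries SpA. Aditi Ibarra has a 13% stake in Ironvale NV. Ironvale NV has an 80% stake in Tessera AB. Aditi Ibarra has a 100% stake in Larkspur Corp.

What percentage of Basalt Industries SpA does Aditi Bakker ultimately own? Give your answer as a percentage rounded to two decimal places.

Aditi Bakker reaches Basalt along 3 paths.
Via Ironvale → Tessera: 78% × 80% × 7% = 4.368%.
Via Ironvale: 78% × 37% = 28.86%.
Direct stake: 54% = 54%.
Total: 4.368% + 28.86% + 54% = 87.228%.
Rounded: 87.23%.

87.23%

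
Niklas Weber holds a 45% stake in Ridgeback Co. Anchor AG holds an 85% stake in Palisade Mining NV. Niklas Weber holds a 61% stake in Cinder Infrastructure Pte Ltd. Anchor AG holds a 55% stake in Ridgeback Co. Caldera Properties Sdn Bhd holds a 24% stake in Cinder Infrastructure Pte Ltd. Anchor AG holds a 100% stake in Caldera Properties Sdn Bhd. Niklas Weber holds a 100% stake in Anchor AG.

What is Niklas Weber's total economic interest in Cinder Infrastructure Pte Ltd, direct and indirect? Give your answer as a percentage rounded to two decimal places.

85.00%

Niklas reaches Cinder along 2 paths.
Via Anchor → Caldera: 100% × 100% × 24% = 24%.
Direct stake: 61% = 61%.
Total: 24% + 61% = 85%.
Rounded: 85.00%.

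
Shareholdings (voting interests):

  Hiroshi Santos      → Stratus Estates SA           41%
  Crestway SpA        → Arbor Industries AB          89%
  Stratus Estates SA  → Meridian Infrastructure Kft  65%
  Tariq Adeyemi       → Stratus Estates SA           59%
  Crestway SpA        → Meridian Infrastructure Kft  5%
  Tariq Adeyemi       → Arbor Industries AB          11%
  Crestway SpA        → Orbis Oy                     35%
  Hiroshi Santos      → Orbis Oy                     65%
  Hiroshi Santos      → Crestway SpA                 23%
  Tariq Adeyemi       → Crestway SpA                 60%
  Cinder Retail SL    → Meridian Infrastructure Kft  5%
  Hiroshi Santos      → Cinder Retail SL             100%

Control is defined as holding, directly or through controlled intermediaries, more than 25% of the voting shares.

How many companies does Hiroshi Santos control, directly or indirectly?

Hiroshi holds 100% of Cinder, so Hiroshi controls Cinder.
Hiroshi holds 41% of Stratus, so Hiroshi controls Stratus.
Hiroshi holds 65% of Orbis, so Hiroshi controls Orbis.
Cinder and Stratus together hold 5% + 65% = 70% of Meridian, so Hiroshi controls Meridian.
No other company's threshold is met.
Hiroshi controls 4 companies.

4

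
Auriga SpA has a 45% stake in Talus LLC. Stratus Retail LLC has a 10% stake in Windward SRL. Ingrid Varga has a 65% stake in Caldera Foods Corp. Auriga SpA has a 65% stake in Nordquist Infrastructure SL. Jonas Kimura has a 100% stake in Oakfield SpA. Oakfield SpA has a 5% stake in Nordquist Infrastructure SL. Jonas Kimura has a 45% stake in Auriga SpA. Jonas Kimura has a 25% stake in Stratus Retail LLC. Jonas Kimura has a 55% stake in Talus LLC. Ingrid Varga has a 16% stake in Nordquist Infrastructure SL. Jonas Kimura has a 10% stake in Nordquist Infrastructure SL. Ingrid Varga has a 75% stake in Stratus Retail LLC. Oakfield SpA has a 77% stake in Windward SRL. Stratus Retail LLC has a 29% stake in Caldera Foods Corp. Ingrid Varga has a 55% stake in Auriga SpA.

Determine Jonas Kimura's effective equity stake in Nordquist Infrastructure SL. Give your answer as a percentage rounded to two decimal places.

44.25%

Jonas reaches Nordquist along 3 paths.
Direct stake: 10% = 10%.
Via Oakfield: 100% × 5% = 5%.
Via Auriga: 45% × 65% = 29.25%.
Total: 10% + 5% + 29.25% = 44.25%.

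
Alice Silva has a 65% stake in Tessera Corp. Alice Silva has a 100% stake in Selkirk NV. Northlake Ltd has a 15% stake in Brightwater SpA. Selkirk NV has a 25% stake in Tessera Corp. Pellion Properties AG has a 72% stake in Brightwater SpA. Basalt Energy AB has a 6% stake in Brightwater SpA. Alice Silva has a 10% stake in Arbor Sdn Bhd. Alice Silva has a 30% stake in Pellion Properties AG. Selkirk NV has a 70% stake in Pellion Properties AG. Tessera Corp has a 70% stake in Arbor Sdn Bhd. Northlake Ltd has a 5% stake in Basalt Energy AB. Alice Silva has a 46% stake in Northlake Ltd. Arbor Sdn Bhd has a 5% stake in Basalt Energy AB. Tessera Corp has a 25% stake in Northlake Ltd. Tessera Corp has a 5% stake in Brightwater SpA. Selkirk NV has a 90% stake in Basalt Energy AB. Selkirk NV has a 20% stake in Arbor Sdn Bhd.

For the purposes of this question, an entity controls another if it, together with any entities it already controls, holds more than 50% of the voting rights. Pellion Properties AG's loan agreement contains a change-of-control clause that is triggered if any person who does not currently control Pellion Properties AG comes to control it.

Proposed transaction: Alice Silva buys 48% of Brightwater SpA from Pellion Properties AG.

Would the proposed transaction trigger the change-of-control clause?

The purchase adds only to Alice's holdings (Pellion's stake shrinks), so Alice is the only person who could newly come to control Pellion.
Alice holds 100% of Selkirk, so Alice controls Selkirk.
Selkirk and Alice together hold 70% + 30% = 100% of Pellion, so Alice controls Pellion.
So Alice already controls Pellion before the transaction.
After the purchase, Alice holds 48% of Brightwater directly, and Pellion's stake falls to 24%.
Alice controlled Pellion already, so this is not a new person acquiring control; every other person's position is unchanged or reduced.
No new person acquires control, so the clause is not triggered.

No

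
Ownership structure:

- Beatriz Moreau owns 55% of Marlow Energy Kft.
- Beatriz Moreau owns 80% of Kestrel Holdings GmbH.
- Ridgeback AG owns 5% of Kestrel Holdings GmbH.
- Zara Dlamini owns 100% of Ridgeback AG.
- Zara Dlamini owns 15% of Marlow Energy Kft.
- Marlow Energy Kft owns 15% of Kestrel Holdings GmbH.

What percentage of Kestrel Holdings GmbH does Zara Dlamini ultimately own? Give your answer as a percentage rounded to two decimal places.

Zara reaches Kestrel along 2 paths.
Via Marlow: 15% × 15% = 2.25%.
Via Ridgeback: 100% × 5% = 5%.
Total: 2.25% + 5% = 7.25%.

7.25%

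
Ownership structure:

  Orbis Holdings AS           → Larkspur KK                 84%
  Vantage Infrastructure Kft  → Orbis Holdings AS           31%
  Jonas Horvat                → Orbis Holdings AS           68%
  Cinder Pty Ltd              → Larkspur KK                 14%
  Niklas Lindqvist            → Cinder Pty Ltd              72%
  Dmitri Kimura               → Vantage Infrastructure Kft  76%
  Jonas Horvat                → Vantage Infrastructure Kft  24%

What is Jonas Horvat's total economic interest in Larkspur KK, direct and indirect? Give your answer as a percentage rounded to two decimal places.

63.37%

Jonas reaches Larkspur along 2 paths.
Via Vantage → Orbis: 24% × 31% × 84% = 6.2496%.
Via Orbis: 68% × 84% = 57.12%.
Total: 6.2496% + 57.12% = 63.3696%.
Rounded: 63.37%.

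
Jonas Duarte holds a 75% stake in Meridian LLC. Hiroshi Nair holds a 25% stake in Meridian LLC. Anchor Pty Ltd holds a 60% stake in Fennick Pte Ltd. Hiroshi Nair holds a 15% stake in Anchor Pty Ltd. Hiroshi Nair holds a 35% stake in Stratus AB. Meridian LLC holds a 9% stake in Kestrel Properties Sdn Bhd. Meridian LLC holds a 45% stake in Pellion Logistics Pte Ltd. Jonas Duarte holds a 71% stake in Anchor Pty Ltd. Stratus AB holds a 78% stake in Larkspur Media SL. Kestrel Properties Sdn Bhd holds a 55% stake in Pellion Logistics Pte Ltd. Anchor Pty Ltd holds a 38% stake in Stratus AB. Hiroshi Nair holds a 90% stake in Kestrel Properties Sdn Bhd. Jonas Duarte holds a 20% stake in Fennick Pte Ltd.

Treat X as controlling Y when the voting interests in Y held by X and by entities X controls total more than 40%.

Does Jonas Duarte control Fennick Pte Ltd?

Yes

Jonas holds 71% of Anchor, so Jonas controls Anchor.
Anchor and Jonas together hold 60% + 20% = 80% of Fennick, so Jonas controls Fennick.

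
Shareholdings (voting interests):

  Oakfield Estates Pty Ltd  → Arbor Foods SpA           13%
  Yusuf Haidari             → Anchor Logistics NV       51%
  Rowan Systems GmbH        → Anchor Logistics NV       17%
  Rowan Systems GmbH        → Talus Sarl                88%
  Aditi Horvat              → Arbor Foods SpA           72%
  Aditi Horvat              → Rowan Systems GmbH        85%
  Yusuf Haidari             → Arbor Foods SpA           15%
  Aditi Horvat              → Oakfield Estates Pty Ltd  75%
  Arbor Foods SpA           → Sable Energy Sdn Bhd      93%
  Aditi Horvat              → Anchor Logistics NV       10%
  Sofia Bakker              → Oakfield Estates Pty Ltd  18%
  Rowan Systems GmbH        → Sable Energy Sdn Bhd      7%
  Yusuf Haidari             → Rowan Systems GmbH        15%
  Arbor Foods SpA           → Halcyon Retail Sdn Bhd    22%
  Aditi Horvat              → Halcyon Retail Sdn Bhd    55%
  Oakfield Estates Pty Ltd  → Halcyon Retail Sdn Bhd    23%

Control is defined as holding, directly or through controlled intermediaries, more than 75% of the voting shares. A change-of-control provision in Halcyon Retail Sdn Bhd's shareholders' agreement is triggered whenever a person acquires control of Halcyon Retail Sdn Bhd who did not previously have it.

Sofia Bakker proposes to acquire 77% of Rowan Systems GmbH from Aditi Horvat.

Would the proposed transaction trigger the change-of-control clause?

No

The purchase adds only to Sofia's holdings (Aditi's stake shrinks), so Sofia is the only person who could newly come to control Halcyon.
Sofia's largest direct stake is 18% in Oakfield, which does not meet the threshold, so Sofia controls no company.
Neither Sofia nor any entity Sofia controls holds any voting interest in Halcyon.
So before the transaction, Sofia does not control Halcyon.
After the purchase, Sofia holds 77% of Rowan directly, and Aditi's stake falls to 8%.
Sofia holds 77% of Rowan, so Sofia controls Rowan.
Rowan holds 88% of Talus, so Sofia controls Talus.
After the transaction, neither Sofia nor any entity Sofia controls holds a voting interest in Halcyon, so Sofia still does not control it.
No new person acquires control, so the clause is not triggered.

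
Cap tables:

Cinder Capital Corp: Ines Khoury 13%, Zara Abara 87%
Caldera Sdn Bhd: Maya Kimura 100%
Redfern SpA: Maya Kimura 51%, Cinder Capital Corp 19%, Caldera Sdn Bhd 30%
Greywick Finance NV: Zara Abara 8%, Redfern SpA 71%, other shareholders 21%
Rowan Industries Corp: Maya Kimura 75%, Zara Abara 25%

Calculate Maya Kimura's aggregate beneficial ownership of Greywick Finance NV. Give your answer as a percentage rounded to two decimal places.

Maya reaches Greywick along 2 paths.
Via Redfern: 51% × 71% = 36.21%.
Via Caldera → Redfern: 100% × 30% × 71% = 21.3%.
Total: 36.21% + 21.3% = 57.51%.

57.51%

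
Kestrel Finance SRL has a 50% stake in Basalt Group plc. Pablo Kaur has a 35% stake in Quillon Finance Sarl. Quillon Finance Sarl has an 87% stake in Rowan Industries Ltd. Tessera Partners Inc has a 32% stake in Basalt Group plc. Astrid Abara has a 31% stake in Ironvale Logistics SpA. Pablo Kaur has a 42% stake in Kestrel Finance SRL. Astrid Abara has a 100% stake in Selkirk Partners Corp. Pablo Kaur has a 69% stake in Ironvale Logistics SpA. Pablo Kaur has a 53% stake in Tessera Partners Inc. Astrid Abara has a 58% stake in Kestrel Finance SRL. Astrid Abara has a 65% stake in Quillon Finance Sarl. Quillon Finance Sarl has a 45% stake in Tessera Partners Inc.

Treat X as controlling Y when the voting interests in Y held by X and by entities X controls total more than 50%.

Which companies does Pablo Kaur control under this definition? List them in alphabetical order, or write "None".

Ironvale Logistics SpA, Tessera Partners Inc

Pablo holds 69% of Ironvale, so Pablo controls Ironvale.
Pablo holds 53% of Tessera, so Pablo controls Tessera.
No other company's threshold is met.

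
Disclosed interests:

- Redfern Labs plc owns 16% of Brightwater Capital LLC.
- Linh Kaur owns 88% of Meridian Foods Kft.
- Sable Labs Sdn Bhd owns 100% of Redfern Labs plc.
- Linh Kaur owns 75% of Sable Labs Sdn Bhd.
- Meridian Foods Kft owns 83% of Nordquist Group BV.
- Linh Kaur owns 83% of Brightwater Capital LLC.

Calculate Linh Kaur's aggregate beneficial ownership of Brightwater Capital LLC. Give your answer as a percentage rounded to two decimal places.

95.00%

Linh reaches Brightwater along 2 paths.
Direct stake: 83% = 83%.
Via Sable → Redfern: 75% × 100% × 16% = 12%.
Total: 83% + 12% = 95%.
Rounded: 95.00%.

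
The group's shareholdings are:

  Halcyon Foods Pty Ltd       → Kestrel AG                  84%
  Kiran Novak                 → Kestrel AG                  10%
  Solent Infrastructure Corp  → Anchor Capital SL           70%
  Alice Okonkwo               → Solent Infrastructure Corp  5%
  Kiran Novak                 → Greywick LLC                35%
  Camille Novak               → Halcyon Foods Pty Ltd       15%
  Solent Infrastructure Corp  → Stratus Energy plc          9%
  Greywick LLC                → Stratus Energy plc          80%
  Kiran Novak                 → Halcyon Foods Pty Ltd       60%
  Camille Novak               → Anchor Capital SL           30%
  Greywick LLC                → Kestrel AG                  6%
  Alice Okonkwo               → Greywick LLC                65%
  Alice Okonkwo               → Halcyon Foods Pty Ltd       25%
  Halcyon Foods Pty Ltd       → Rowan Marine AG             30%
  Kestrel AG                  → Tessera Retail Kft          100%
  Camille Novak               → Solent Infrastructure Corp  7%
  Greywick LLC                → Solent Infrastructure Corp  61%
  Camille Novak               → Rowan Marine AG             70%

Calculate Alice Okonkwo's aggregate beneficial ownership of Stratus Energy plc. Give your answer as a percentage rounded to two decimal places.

56.02%

Alice reaches Stratus along 3 paths.
Via Greywick → Solent: 65% × 61% × 9% = 3.5685%.
Via Solent: 5% × 9% = 0.45%.
Via Greywick: 65% × 80% = 52%.
Total: 3.5685% + 0.45% + 52% = 56.0185%.
Rounded: 56.02%.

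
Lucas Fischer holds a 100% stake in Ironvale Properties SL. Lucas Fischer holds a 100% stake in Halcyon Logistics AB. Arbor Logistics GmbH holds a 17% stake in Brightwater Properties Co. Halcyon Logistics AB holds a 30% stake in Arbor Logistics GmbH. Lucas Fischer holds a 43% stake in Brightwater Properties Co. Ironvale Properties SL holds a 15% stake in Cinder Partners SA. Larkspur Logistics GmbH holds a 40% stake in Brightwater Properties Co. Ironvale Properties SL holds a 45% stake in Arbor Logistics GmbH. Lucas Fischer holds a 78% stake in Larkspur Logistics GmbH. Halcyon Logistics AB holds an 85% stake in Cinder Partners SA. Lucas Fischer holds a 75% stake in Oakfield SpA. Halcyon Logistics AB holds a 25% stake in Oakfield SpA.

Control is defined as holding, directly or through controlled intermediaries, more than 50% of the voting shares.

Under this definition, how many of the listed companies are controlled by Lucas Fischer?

Lucas holds 78% of Larkspur, so Lucas controls Larkspur.
Lucas holds 100% of Ironvale, so Lucas controls Ironvale.
Lucas holds 100% of Halcyon, so Lucas controls Halcyon.
Halcyon and Ironvale together hold 30% + 45% = 75% of Arbor, so Lucas controls Arbor.
Halcyon and Lucas together hold 25% + 75% = 100% of Oakfield, so Lucas controls Oakfield.
Ironvale and Halcyon together hold 15% + 85% = 100% of Cinder, so Lucas controls Cinder.
Larkspur and Arbor and Lucas together hold 40% + 17% + 43% = 100% of Brightwater, so Lucas controls Brightwater.
Lucas controls 7 companies.

7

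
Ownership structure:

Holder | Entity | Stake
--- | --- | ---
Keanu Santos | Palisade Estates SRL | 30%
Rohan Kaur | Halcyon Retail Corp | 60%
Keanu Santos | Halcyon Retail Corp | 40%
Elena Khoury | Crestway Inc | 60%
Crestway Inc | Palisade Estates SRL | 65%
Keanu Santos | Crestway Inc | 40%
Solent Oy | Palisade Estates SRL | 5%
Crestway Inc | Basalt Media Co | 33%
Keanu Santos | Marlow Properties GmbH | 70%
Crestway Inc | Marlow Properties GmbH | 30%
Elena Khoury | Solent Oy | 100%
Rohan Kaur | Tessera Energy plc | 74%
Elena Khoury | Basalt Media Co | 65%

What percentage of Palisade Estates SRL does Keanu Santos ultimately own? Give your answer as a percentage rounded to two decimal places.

56.00%

Keanu reaches Palisade along 2 paths.
Direct stake: 30% = 30%.
Via Crestway: 40% × 65% = 26%.
Total: 30% + 26% = 56%.
Rounded: 56.00%.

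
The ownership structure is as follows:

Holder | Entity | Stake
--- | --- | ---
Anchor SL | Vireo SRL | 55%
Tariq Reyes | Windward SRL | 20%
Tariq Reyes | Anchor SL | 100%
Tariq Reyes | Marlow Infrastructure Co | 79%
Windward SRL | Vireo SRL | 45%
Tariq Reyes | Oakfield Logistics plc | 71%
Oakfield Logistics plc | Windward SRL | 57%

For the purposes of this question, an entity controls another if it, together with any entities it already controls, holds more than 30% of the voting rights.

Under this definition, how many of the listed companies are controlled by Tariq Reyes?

5

Tariq holds 71% of Oakfield, so Tariq controls Oakfield.
Tariq holds 79% of Marlow, so Tariq controls Marlow.
Tariq holds 100% of Anchor, so Tariq controls Anchor.
Oakfield and Tariq together hold 57% + 20% = 77% of Windward, so Tariq controls Windward.
Windward and Anchor together hold 45% + 55% = 100% of Vireo, so Tariq controls Vireo.
Tariq controls 5 companies.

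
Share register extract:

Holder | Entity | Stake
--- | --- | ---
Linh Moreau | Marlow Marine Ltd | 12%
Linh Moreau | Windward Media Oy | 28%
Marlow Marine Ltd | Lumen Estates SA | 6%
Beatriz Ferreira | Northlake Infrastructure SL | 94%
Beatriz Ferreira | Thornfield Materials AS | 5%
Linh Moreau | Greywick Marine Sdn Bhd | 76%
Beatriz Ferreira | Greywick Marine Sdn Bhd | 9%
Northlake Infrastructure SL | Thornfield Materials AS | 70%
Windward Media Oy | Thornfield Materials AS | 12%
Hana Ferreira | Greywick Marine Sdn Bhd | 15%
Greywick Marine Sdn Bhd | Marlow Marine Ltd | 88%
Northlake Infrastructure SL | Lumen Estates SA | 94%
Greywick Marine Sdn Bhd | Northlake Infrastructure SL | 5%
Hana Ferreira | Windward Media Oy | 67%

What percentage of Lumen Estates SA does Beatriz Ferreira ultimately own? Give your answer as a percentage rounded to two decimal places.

Beatriz reaches Lumen along 3 paths.
Via Northlake: 94% × 94% = 88.36%.
Via Greywick → Northlake: 9% × 5% × 94% = 0.423%.
Via Greywick → Marlow: 9% × 88% × 6% = 0.4752%.
Total: 88.36% + 0.423% + 0.4752% = 89.2582%.
Rounded: 89.26%.

89.26%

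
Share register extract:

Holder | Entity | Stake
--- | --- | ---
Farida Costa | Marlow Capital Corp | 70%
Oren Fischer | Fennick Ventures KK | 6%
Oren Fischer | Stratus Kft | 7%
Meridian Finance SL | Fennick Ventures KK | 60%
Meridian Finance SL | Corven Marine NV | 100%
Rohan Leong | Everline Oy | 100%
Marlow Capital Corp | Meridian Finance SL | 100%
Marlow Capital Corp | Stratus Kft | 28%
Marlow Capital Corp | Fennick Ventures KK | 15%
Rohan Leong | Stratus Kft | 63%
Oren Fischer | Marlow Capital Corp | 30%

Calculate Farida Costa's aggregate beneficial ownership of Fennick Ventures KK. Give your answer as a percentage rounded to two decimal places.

Farida reaches Fennick along 2 paths.
Via Marlow: 70% × 15% = 10.5%.
Via Marlow → Meridian: 70% × 100% × 60% = 42%.
Total: 10.5% + 42% = 52.5%.
Rounded: 52.50%.

52.50%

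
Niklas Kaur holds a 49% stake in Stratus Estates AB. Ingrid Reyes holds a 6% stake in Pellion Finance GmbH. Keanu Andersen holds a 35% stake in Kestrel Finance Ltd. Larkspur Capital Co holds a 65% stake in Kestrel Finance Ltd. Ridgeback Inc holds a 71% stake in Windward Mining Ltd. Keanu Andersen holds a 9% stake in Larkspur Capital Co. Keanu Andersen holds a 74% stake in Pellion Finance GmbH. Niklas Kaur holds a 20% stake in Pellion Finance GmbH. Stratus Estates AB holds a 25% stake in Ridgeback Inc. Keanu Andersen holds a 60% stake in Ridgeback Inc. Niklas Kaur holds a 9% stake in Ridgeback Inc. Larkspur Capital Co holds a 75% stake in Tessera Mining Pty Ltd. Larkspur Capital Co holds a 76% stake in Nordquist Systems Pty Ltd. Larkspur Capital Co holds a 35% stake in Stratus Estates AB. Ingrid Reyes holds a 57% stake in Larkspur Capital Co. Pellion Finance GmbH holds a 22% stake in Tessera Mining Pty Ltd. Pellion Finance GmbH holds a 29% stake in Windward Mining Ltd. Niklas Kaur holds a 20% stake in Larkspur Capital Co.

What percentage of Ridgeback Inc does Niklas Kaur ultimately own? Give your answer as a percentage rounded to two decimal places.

Niklas reaches Ridgeback along 3 paths.
Direct stake: 9% = 9%.
Via Larkspur → Stratus: 20% × 35% × 25% = 1.75%.
Via Stratus: 49% × 25% = 12.25%.
Total: 9% + 1.75% + 12.25% = 23%.
Rounded: 23.00%.

23.00%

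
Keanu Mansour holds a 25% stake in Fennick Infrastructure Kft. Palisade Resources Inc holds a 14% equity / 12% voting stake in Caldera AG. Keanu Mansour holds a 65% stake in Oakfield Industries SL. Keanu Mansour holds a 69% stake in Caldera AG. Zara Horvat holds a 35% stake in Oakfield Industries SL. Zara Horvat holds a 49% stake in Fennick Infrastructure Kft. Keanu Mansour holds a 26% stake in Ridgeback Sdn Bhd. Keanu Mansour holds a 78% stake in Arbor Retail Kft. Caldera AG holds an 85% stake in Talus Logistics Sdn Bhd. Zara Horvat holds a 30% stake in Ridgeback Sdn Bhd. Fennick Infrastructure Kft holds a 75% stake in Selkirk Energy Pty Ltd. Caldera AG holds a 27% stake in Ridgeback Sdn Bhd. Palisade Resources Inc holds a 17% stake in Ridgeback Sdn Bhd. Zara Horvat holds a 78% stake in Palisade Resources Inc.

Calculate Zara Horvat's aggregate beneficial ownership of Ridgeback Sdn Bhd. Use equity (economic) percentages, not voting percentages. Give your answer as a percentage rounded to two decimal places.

46.21%

Zara reaches Ridgeback along 3 paths.
Via Palisade → Caldera: 78% × 14% × 27% = 2.9484%.
Via Palisade: 78% × 17% = 13.26%.
Direct stake: 30% = 30%.
Total: 2.9484% + 13.26% + 30% = 46.2084%.
Rounded: 46.21%.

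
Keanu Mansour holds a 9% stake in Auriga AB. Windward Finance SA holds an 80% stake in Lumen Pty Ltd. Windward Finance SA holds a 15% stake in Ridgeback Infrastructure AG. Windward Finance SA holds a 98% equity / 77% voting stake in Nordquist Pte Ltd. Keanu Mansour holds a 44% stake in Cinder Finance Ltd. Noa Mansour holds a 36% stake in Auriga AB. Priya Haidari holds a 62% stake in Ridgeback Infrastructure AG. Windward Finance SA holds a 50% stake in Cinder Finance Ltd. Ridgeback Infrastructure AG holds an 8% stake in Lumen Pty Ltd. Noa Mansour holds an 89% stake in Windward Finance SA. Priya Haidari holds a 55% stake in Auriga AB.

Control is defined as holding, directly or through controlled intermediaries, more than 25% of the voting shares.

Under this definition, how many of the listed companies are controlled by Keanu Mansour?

1

Keanu holds 44% of Cinder, so Keanu controls Cinder.
No other company's threshold is met.
Keanu controls 1 company.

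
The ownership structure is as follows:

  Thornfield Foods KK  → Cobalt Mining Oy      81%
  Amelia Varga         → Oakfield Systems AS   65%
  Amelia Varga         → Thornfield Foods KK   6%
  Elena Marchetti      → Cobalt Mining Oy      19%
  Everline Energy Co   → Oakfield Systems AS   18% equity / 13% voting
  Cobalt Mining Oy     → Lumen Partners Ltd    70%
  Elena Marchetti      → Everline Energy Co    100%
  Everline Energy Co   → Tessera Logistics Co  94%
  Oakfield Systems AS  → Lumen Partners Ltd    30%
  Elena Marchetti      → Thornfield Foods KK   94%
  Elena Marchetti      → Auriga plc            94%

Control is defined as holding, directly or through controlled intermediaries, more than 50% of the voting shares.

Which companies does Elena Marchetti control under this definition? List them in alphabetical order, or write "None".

Elena holds 100% of Everline, so Elena controls Everline.
Everline holds 94% of Tessera, so Elena controls Tessera.
Elena holds 94% of Thornfield, so Elena controls Thornfield.
Thornfield and Elena together hold 81% + 19% = 100% of Cobalt, so Elena controls Cobalt.
Elena holds 94% of Auriga, so Elena controls Auriga.
Cobalt holds 70% of Lumen, so Elena controls Lumen.
No other company's threshold is met.

Auriga plc, Cobalt Mining Oy, Everline Energy Co, Lumen Partners Ltd, Tessera Logistics Co, Thornfield Foods KK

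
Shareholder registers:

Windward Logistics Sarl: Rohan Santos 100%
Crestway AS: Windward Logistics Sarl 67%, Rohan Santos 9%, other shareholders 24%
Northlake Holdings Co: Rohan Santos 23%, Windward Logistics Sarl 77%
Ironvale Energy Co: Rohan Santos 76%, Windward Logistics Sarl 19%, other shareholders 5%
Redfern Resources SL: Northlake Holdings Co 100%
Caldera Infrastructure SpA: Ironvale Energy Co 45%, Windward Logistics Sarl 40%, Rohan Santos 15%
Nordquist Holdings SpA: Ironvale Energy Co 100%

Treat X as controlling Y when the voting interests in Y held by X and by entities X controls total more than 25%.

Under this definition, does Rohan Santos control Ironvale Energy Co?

Yes

Rohan holds 100% of Windward, so Rohan controls Windward.
Rohan and Windward together hold 76% + 19% = 95% of Ironvale, so Rohan controls Ironvale.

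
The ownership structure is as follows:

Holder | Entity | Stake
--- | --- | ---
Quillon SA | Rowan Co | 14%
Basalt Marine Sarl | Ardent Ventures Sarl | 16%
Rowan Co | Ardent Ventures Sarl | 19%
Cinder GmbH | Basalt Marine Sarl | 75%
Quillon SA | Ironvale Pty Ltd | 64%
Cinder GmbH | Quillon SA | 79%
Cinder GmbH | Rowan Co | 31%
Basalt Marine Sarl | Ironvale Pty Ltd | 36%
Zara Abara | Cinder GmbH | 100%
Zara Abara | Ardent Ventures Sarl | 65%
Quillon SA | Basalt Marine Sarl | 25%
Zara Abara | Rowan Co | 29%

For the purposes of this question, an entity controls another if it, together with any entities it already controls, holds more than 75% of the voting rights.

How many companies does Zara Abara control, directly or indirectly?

5

Zara holds 100% of Cinder, so Zara controls Cinder.
Cinder holds 79% of Quillon, so Zara controls Quillon.
Cinder and Quillon together hold 75% + 25% = 100% of Basalt, so Zara controls Basalt.
Zara and Basalt together hold 65% + 16% = 81% of Ardent, so Zara controls Ardent.
Basalt and Quillon together hold 36% + 64% = 100% of Ironvale, so Zara controls Ironvale.
No other company's threshold is met.
Zara controls 5 companies.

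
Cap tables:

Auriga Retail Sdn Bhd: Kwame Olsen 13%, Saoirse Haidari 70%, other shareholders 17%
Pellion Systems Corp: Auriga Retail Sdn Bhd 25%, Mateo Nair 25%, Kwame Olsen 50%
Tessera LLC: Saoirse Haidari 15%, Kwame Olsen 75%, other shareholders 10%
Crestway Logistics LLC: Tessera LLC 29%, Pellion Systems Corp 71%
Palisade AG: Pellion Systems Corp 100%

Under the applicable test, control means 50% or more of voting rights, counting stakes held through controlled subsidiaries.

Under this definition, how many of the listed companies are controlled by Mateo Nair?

0

Mateo's largest direct stake is 25% in Pellion, which does not meet the threshold.
Mateo controls 0 companies.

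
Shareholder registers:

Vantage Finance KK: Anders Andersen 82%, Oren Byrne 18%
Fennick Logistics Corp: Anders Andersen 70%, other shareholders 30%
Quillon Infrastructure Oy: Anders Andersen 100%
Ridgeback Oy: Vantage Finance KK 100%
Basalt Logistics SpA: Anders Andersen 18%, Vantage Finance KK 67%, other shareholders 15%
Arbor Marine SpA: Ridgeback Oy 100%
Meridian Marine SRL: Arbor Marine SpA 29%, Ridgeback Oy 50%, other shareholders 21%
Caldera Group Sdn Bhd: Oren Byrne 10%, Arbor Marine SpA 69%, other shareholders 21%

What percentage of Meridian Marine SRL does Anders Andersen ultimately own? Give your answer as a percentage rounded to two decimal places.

Anders reaches Meridian along 2 paths.
Via Vantage → Ridgeback → Arbor: 82% × 100% × 100% × 29% = 23.78%.
Via Vantage → Ridgeback: 82% × 100% × 50% = 41%.
Total: 23.78% + 41% = 64.78%.

64.78%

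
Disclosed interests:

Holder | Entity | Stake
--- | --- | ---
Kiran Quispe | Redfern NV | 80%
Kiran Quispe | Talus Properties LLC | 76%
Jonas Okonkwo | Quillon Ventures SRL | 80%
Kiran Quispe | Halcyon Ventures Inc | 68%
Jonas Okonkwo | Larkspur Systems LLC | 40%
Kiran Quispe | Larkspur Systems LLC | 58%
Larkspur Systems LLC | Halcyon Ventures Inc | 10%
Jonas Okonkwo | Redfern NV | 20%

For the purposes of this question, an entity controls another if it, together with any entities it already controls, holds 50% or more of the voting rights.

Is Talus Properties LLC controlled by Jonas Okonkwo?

Jonas holds 80% of Quillon, so Jonas controls Quillon.
Neither Jonas nor any entity Jonas controls holds any voting interest in Talus.
So Jonas does not control Talus.

No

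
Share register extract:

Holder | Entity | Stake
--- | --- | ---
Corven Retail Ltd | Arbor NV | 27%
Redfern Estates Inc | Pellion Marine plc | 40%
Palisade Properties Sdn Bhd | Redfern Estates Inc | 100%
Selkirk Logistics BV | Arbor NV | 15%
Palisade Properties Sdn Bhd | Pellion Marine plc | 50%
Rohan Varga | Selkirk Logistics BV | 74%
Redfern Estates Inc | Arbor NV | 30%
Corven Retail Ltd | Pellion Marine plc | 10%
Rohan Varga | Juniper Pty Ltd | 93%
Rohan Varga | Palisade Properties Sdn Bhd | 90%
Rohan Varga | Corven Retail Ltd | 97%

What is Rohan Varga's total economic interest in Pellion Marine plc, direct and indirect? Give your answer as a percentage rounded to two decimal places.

Rohan reaches Pellion along 3 paths.
Via Palisade: 90% × 50% = 45%.
Via Corven: 97% × 10% = 9.7%.
Via Palisade → Redfern: 90% × 100% × 40% = 36%.
Total: 45% + 9.7% + 36% = 90.7%.
Rounded: 90.70%.

90.70%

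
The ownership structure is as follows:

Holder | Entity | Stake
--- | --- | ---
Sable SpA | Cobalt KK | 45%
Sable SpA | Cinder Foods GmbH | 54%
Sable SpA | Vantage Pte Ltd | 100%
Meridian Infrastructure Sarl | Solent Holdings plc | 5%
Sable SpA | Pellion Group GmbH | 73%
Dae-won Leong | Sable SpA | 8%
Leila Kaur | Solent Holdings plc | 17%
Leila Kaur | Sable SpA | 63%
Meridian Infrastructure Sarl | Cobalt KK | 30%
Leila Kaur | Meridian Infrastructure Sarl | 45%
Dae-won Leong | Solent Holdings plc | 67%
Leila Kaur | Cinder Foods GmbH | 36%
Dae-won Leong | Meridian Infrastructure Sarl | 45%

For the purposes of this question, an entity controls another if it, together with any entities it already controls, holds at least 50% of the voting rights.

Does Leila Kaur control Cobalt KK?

No

Leila holds 63% of Sable, so Leila controls Sable.
Sable holds 100% of Vantage, so Leila controls Vantage.
Sable holds 73% of Pellion, so Leila controls Pellion.
Sable and Leila together hold 54% + 36% = 90% of Cinder, so Leila controls Cinder.
In Cobalt, Leila's side holds only 45%, not ≥ 50%.
So Leila does not control Cobalt.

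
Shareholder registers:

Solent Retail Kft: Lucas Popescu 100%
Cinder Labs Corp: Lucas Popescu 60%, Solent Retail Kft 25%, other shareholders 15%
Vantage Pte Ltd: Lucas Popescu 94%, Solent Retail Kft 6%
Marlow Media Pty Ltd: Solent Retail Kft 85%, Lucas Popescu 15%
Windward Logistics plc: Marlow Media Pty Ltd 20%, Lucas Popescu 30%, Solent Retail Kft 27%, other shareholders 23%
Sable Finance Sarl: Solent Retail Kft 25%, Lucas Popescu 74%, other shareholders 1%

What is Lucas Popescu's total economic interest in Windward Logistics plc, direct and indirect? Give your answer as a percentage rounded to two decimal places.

Lucas reaches Windward along 4 paths.
Via Solent → Marlow: 100% × 85% × 20% = 17%.
Via Marlow: 15% × 20% = 3%.
Direct stake: 30% = 30%.
Via Solent: 100% × 27% = 27%.
Total: 17% + 3% + 30% + 27% = 77%.
Rounded: 77.00%.

77.00%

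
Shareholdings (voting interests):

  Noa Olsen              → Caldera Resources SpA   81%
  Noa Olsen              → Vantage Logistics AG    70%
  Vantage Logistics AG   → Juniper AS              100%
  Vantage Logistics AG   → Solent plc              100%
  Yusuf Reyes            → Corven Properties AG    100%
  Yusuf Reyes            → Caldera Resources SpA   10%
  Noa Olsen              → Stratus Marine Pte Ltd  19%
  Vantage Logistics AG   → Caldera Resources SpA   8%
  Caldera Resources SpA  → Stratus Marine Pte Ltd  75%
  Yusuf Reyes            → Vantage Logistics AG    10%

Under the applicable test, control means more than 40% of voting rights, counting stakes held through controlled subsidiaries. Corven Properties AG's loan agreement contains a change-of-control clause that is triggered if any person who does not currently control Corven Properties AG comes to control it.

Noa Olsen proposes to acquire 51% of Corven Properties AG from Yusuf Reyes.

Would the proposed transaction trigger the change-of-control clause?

Yes

The purchase adds only to Noa's holdings (Yusuf's stake shrinks), so Noa is the only person who could newly come to control Corven.
Noa holds 70% of Vantage, so Noa controls Vantage.
Noa and Vantage together hold 81% + 8% = 89% of Caldera, so Noa controls Caldera.
Caldera and Noa together hold 75% + 19% = 94% of Stratus, so Noa controls Stratus.
Vantage holds 100% of Juniper, so Noa controls Juniper.
Vantage holds 100% of Solent, so Noa controls Solent.
Neither Noa nor any entity Noa controls holds any voting interest in Corven.
So before the transaction, Noa does not control Corven.
After the purchase, Noa holds 51% of Corven directly, and Yusuf's stake falls to 49%.
Noa holds 51% of Corven, so Noa controls Corven.
Noa did not control Corven before and does after, so the clause is triggered.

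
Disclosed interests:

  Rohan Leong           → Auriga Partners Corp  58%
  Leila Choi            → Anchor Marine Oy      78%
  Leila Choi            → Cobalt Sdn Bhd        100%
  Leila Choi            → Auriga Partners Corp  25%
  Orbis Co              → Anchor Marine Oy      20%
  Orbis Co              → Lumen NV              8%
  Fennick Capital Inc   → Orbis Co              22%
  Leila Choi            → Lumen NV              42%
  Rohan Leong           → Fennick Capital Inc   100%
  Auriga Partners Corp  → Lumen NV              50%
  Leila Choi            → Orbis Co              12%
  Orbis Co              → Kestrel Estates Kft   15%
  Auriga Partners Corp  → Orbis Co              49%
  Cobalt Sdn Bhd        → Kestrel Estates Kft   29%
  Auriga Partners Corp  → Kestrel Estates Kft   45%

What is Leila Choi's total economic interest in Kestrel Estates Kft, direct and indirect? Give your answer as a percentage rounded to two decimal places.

43.89%

Leila reaches Kestrel along 4 paths.
Via Auriga → Orbis: 25% × 49% × 15% = 1.8375%.
Via Orbis: 12% × 15% = 1.8%.
Via Cobalt: 100% × 29% = 29%.
Via Auriga: 25% × 45% = 11.25%.
Total: 1.8375% + 1.8% + 29% + 11.25% = 43.8875%.
Rounded: 43.89%.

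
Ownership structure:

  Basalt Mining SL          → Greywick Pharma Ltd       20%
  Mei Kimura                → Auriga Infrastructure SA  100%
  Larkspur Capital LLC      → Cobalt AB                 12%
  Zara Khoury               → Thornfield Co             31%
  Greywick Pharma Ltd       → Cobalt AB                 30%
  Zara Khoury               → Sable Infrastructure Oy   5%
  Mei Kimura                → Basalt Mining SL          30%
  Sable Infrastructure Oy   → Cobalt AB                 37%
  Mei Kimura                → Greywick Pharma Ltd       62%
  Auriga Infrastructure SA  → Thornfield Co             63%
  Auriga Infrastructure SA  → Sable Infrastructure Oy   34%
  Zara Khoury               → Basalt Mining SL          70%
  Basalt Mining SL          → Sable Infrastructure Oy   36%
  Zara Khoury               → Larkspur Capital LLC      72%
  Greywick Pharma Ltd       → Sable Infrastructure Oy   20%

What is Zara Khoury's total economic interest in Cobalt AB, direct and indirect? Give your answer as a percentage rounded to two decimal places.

25.05%

Zara reaches Cobalt along 5 paths.
Via Larkspur: 72% × 12% = 8.64%.
Via Basalt → Greywick: 70% × 20% × 30% = 4.2%.
Via Basalt → Sable: 70% × 36% × 37% = 9.324%.
Via Basalt → Greywick → Sable: 70% × 20% × 20% × 37% = 1.036%.
Via Sable: 5% × 37% = 1.85%.
Total: 8.64% + 4.2% + 9.324% + 1.036% + 1.85% = 25.05%.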